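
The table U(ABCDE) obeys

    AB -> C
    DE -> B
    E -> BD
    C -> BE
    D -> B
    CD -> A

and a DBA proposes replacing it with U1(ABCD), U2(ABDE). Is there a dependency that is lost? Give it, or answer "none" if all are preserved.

AB → C lies within U1.
DE → B lies within U2.
E → BD lies within U2.
C → BE: restricted closure across fragments reaches BE.
D → B lies within U1.
CD → A lies within U1.
Every dependency is enforceable on the fragments, so the decomposition is dependency-preserving.

none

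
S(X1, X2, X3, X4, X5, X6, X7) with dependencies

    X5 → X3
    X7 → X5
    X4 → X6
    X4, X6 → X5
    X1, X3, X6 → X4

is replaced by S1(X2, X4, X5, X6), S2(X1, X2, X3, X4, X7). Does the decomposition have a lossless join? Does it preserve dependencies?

Lossless test: (X2, X4)⁺ = {X2, X3, X4, X5, X6}, which contains all of one fragment — lossless.
Dependency preservation: the restricted closure of {X5} across the fragments never reaches {X3}, so X5 → X3 cannot be enforced without a join — not preserved.

lossless but not dependency-preserving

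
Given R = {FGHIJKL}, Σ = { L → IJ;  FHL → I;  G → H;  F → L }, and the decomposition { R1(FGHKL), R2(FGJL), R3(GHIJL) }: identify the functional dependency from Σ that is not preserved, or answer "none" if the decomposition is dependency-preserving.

L → IJ lies within R3.
FHL → I: restricted closure across fragments reaches I.
G → H lies within R1.
F → L lies within R1.
Every dependency is enforceable on the fragments, so the decomposition is dependency-preserving.

none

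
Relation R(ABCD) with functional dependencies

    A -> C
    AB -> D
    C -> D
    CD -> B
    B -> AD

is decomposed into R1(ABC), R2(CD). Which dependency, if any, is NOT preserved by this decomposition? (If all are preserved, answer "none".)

none

A → C lies within R1.
AB → D: restricted closure across fragments reaches D.
C → D lies within R2.
CD → B: restricted closure across fragments reaches B.
B → AD: restricted closure across fragments reaches AD.
Every dependency is enforceable on the fragments, so the decomposition is dependency-preserving.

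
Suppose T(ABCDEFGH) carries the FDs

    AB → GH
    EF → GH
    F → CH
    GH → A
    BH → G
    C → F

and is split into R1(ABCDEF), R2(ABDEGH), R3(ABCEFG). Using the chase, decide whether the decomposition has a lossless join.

Chase test. Columns are ABCDEFGH; row i has aⱼ where attribute j ∈ Ri, else bᵢⱼ.
Initial tableau (one row per fragment):
  row 1: a1 a2 a3 a4 a5 a6 b17 b18
  row 2: a1 a2 b23 a4 a5 b26 a7 a8
  row 3: a1 a2 a3 b34 a5 a6 a7 b38
Rows 1 and 2 agree on AB; apply AB→GH and equate their GH entries.
Rows 1 and 3 agree on AB; apply AB→GH and equate their GH entries.
Row 1 is now all distinguished symbols — the join is lossless.

Yes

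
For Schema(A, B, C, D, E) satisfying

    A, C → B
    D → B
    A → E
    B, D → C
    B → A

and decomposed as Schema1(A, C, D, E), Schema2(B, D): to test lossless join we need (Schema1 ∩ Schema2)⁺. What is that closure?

Schema1 ∩ Schema2 = {D}.
D → B applies, adding B
B, D → C applies, adding C
B → A applies, adding A
A → E applies, adding E
Closure: {A, B, C, D, E}.

A, B, C, D, E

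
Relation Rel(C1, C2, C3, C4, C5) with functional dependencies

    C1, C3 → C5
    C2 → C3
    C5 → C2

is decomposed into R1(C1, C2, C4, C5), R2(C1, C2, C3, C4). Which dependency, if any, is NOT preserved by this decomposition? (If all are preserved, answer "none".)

C1, C3 → C5: restricted closure across fragments reaches C5.
C2 → C3 lies within R2.
C5 → C2 lies within R1.
Every dependency is enforceable on the fragments, so the decomposition is dependency-preserving.

none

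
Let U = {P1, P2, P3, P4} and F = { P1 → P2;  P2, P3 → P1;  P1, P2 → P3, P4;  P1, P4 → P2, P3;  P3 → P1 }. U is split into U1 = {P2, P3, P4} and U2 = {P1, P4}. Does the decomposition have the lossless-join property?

No

Common attributes: U1 ∩ U2 = {P4}.
No dependency enlarges {P4}, so (P4)⁺ = {P4}.
The closure contains neither all of U1 = {P2, P3, P4} nor all of U2 = {P1, P4}, so the common attributes are not a superkey of either fragment. The join is lossy.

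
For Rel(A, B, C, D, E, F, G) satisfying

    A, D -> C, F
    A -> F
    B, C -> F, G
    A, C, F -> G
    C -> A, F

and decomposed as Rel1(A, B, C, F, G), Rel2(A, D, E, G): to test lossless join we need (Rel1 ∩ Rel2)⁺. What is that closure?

A, F, G

Rel1 ∩ Rel2 = {A, G}.
A → F applies, adding F
Closure: {A, F, G}.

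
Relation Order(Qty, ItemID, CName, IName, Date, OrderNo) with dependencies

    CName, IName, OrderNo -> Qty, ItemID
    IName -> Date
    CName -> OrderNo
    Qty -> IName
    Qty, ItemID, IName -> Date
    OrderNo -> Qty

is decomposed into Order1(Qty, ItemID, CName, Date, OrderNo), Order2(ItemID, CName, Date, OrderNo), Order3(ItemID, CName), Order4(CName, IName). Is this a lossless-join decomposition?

Chase test. Columns are Qty, ItemID, CName, IName, Date, OrderNo; row i has aⱼ where attribute j ∈ Orderi, else bᵢⱼ.
Initial tableau (one row per fragment):
  row 1: a1 a2 a3 b14 a5 a6
  row 2: b21 a2 a3 b24 a5 a6
  row 3: b31 a2 a3 b34 b35 b36
  row 4: b41 b42 a3 a4 b45 b46
Rows 1 and 3 agree on CName; apply CName→OrderNo and equate their OrderNo entries.
Rows 1 and 4 agree on CName; apply CName→OrderNo and equate their OrderNo entries.
Rows 1 and 2 agree on OrderNo; apply OrderNo→Qty and equate their Qty entries.
Rows 1 and 3 agree on OrderNo; apply OrderNo→Qty and equate their Qty entries.
Rows 1 and 4 agree on OrderNo; apply OrderNo→Qty and equate their Qty entries.
Rows 1 and 2 agree on Qty; apply Qty→IName and equate their IName entries.
Rows 1 and 3 agree on Qty; apply Qty→IName and equate their IName entries.
Rows 1 and 4 agree on Qty; apply Qty→IName and equate their IName entries.
Rows 1 and 3 agree on Qty, ItemID, IName; apply Qty, ItemID, IName→Date and equate their Date entries.
Rows 1 and 4 agree on CName, IName, OrderNo; apply CName, IName, OrderNo→Qty, ItemID and equate their Qty, ItemID entries.
Rows 1 and 4 agree on IName; apply IName→Date and equate their Date entries.
Row 1 is now all distinguished symbols — the join is lossless.

Yes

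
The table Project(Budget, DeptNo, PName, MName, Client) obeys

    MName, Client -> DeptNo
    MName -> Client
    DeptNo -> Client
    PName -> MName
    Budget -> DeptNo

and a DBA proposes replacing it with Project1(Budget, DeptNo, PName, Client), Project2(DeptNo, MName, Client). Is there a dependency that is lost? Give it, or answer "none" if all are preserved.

Check PName → MName: no single fragment contains all of {PName, MName}, and the restricted closure of {PName} across the fragments never reaches {MName}.
MName, Client → DeptNo is preserved.
MName → Client is preserved.
DeptNo → Client is preserved.
Budget → DeptNo is preserved.

PName -> MName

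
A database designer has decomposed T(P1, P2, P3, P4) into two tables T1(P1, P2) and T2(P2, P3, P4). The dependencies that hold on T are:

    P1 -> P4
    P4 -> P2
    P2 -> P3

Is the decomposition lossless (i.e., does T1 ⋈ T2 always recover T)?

No

Common attributes: T1 ∩ T2 = {P2}.
Closure of {P2}: P2 → P3 applies, adding P3. So (P2)⁺ = {P2, P3}.
The closure contains neither all of T1 = {P1, P2} nor all of T2 = {P2, P3, P4}, so the common attributes are not a superkey of either fragment. The join is lossy.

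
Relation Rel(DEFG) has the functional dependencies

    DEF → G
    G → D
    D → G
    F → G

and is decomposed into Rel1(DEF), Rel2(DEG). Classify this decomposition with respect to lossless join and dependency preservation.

Lossless test: (DE)⁺ = {DEG}, which contains all of one fragment — lossless.
Dependency preservation: DEF → G; F → G are not contained in any single fragment, but the restricted closure of each left-hand side across the fragments still reaches the right-hand side; the remaining FDs each lie inside some fragment. All dependencies are preserved.

lossless and dependency-preserving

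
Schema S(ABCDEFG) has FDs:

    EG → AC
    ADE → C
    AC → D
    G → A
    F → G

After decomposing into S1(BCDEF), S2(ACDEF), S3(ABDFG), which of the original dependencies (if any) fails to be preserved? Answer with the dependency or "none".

EG → AC

Check EG → AC: no single fragment contains all of {ACEG}, and the restricted closure of {EG} across the fragments never reaches {AC}.
ADE → C is preserved.
AC → D is preserved.
G → A is preserved.
F → G is preserved.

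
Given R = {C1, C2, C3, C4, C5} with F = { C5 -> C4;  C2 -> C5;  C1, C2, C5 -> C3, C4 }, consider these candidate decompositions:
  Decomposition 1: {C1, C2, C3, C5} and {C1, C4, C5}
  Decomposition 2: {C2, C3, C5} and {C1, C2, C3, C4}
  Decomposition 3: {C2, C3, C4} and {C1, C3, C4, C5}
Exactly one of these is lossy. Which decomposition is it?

Decomposition 3

Decomposition 1: common = {C1, C5}, closure = {C1, C4, C5} → lossless.
Decomposition 2: common = {C2, C3}, closure = {C2, C3, C4, C5} → lossless.
Decomposition 3: common = {C3, C4}, closure = {C3, C4} → lossy.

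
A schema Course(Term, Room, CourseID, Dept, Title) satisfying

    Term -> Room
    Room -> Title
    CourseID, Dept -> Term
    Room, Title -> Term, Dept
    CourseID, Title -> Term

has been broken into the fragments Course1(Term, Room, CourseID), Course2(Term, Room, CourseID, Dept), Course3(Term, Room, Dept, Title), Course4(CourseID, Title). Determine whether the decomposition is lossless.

Chase test. Columns are Term, Room, CourseID, Dept, Title; row i has aⱼ where attribute j ∈ Coursei, else bᵢⱼ.
Initial tableau (one row per fragment):
  row 1: a1 a2 a3 b14 b15
  row 2: a1 a2 a3 a4 b25
  row 3: a1 a2 b33 a4 a5
  row 4: b41 b42 a3 b44 a5
Rows 1 and 2 agree on Room; apply Room→Title and equate their Title entries.
Rows 1 and 3 agree on Room; apply Room→Title and equate their Title entries.
Rows 1 and 2 agree on Room, Title; apply Room, Title→Term, Dept and equate their Term, Dept entries.
Rows 1 and 4 agree on CourseID, Title; apply CourseID, Title→Term and equate their Term entries.
Rows 1 and 4 agree on Term; apply Term→Room and equate their Room entries.
Rows 1 and 4 agree on Room, Title; apply Room, Title→Term, Dept and equate their Term, Dept entries.
Row 1 is now all distinguished symbols — the join is lossless.

Yes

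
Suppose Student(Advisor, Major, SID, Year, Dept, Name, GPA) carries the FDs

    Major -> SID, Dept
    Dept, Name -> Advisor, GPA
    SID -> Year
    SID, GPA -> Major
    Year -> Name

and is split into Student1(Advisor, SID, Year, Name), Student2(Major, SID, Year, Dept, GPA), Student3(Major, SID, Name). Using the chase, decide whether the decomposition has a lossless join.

No

Chase test. Columns are Advisor, Major, SID, Year, Dept, Name, GPA; row i has aⱼ where attribute j ∈ Studenti, else bᵢⱼ.
Initial tableau (one row per fragment):
  row 1: a1 b12 a3 a4 b15 a6 b17
  row 2: b21 a2 a3 a4 a5 b26 a7
  row 3: b31 a2 a3 b34 b35 a6 b37
Rows 2 and 3 agree on Major; apply Major→SID, Dept and equate their SID, Dept entries.
Rows 1 and 3 agree on SID; apply SID→Year and equate their Year entries.
Rows 1 and 2 agree on Year; apply Year→Name and equate their Name entries.
Rows 2 and 3 agree on Dept, Name; apply Dept, Name→Advisor, GPA and equate their Advisor, GPA entries.
No row becomes fully distinguished — the join is lossy.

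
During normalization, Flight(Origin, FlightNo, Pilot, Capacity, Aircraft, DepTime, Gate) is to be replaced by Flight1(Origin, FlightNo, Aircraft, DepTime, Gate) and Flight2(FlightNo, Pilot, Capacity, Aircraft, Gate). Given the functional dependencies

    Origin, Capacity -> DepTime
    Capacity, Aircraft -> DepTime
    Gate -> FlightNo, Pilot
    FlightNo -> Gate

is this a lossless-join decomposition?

No

Common attributes: Flight1 ∩ Flight2 = {FlightNo, Aircraft, Gate}.
Closure of {FlightNo, Aircraft, Gate}: Gate → FlightNo, Pilot applies, adding Pilot. So (FlightNo, Aircraft, Gate)⁺ = {FlightNo, Pilot, Aircraft, Gate}.
The closure contains neither all of Flight1 = {Origin, FlightNo, Aircraft, DepTime, Gate} nor all of Flight2 = {FlightNo, Pilot, Capacity, Aircraft, Gate}, so the common attributes are not a superkey of either fragment. The join is lossy.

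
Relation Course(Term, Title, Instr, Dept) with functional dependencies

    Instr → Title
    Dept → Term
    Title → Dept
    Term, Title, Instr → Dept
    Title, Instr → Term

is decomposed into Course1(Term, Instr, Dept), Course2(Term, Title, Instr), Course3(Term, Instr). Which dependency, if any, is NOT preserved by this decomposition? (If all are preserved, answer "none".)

Check Title → Dept: no single fragment contains all of {Title, Dept}, and the restricted closure of {Title} across the fragments never reaches {Dept}.
Instr → Title is preserved.
Dept → Term is preserved.
Term, Title, Instr → Dept is preserved.
Title, Instr → Term is preserved.

Title → Dept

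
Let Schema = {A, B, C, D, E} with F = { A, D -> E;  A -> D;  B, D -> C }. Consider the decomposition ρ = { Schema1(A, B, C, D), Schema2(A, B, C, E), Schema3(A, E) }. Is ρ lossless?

Yes

Chase test. Columns are A, B, C, D, E; row i has aⱼ where attribute j ∈ Schemai, else bᵢⱼ.
Initial tableau (one row per fragment):
  row 1: a1 a2 a3 a4 b15
  row 2: a1 a2 a3 b24 a5
  row 3: a1 b32 b33 b34 a5
Rows 1 and 2 agree on A; apply A→D and equate their D entries.
Rows 1 and 3 agree on A; apply A→D and equate their D entries.
Rows 1 and 2 agree on A, D; apply A, D→E and equate their E entries.
Row 1 is now all distinguished symbols — the join is lossless.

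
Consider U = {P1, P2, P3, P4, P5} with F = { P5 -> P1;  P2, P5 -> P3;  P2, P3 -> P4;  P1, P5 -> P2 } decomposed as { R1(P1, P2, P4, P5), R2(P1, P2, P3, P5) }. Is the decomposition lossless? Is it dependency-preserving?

lossless but not dependency-preserving

Lossless test: (P1, P2, P5)⁺ = {P1, P2, P3, P4, P5}, which contains all of one fragment — lossless.
Dependency preservation: the restricted closure of {P2, P3} across the fragments never reaches {P4}, so P2, P3 → P4 cannot be enforced without a join — not preserved.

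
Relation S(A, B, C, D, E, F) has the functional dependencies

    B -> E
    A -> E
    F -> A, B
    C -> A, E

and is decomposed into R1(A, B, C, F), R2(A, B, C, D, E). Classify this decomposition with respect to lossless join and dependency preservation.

lossy but dependency-preserving

Lossless test: (A, B, C)⁺ = {A, B, C, E}, which is a superkey of neither fragment — lossy.
Dependency preservation: every FD's attributes lie within a single fragment, so each can be enforced locally — preserved.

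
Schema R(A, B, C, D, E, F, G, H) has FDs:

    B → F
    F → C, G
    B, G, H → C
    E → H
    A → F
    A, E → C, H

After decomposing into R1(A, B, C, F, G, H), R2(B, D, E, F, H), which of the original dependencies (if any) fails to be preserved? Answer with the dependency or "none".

none

B → F lies within R1.
F → C, G lies within R1.
B, G, H → C lies within R1.
E → H lies within R2.
A → F lies within R1.
A, E → C, H: restricted closure across fragments reaches C, H.
Every dependency is enforceable on the fragments, so the decomposition is dependency-preserving.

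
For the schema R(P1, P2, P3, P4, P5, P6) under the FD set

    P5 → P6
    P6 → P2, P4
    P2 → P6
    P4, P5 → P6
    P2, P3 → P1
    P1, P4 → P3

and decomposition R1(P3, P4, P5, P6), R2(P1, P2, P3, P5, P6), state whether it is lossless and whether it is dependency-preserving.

lossless but not dependency-preserving

Lossless test: (P3, P5, P6)⁺ = {P1, P2, P3, P4, P5, P6}, which contains all of one fragment — lossless.
Dependency preservation: the restricted closure of {P1, P4} across the fragments never reaches {P3}, so P1, P4 → P3 cannot be enforced without a join — not preserved.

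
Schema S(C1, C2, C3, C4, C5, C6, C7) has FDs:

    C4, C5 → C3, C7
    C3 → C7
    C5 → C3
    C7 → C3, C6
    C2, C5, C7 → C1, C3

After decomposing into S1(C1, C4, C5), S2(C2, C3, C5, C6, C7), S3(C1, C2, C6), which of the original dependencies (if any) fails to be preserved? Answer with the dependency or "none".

Check C2, C5, C7 → C1, C3: no single fragment contains all of {C1, C2, C3, C5, C7}, and the restricted closure of {C2, C5, C7} across the fragments never reaches {C1, C3}.
C4, C5 → C3, C7 is preserved.
C3 → C7 is preserved.
C5 → C3 is preserved.
C7 → C3, C6 is preserved.

C2, C5, C7 → C1, C3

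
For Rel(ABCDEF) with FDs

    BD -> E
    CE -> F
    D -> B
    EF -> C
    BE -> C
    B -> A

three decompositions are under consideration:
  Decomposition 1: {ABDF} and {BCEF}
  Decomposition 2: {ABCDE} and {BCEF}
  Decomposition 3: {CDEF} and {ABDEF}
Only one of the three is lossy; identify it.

Decomposition 1

Decomposition 1: common = {BF}, closure = {ABF} → lossy.
Decomposition 2: common = {BCE}, closure = {ABCEF} → lossless.
Decomposition 3: common = {DEF}, closure = {ABCDEF} → lossless.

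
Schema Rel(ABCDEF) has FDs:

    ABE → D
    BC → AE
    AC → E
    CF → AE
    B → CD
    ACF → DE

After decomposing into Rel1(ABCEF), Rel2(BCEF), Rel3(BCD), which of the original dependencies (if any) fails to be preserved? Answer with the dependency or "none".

ACF → DE

Check ACF → DE: no single fragment contains all of {ACDEF}, and the restricted closure of {ACF} across the fragments never reaches {DE}.
ABE → D is preserved.
BC → AE is preserved.
AC → E is preserved.
CF → AE is preserved.
B → CD is preserved.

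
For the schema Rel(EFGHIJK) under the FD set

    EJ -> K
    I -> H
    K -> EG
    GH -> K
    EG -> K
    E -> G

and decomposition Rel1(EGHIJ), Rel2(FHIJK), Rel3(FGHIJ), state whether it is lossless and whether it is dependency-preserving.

lossy and not dependency-preserving

Lossless test (chase): Rows 1 and 3 agree on GH; apply GH→K and equate their K entries. Rows 1 and 3 agree on K; apply K→EG and equate their EG entries. No row becomes fully distinguished — the join is lossy.
Dependency preservation: the restricted closure of {EJ} across the fragments never reaches {K}, so EJ → K cannot be enforced without a join — not preserved.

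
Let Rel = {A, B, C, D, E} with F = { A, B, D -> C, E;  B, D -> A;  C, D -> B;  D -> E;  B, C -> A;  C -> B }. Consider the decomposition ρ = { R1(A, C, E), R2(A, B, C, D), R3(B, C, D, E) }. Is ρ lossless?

Yes

Chase test. Columns are A, B, C, D, E; row i has aⱼ where attribute j ∈ Ri, else bᵢⱼ.
Initial tableau (one row per fragment):
  row 1: a1 b12 a3 b14 a5
  row 2: a1 a2 a3 a4 b25
  row 3: b31 a2 a3 a4 a5
Rows 2 and 3 agree on B, D; apply B, D→A and equate their A entries.
Rows 2 and 3 agree on D; apply D→E and equate their E entries.
Rows 1 and 2 agree on C; apply C→B and equate their B entries.
Row 2 is now all distinguished symbols — the join is lossless.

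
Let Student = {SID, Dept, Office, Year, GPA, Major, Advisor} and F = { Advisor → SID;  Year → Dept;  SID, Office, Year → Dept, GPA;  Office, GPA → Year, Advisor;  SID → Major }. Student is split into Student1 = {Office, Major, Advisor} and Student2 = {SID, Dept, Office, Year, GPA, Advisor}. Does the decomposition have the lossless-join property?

Common attributes: Student1 ∩ Student2 = {Office, Advisor}.
Closure of {Office, Advisor}: Advisor → SID applies, adding SID; SID → Major applies, adding Major. So (Office, Advisor)⁺ = {SID, Office, Major, Advisor}.
This closure contains every attribute of Student1, so Student1 ∩ Student2 → Student1. The join is lossless.

Yes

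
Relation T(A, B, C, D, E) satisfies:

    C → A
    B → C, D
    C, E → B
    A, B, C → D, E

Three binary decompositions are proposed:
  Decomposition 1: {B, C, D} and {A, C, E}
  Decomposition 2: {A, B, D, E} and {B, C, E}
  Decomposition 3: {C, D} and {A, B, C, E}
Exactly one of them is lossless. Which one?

Decomposition 2

Decomposition 1: common = {C}, closure = {A, C} → lossy.
Decomposition 2: common = {B, E}, closure = {A, B, C, D, E} → lossless.
Decomposition 3: common = {C}, closure = {A, C} → lossy.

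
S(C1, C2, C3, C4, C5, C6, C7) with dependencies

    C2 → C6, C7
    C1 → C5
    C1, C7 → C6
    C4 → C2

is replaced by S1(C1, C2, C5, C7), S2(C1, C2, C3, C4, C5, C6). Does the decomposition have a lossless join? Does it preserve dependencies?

lossless but not dependency-preserving

Lossless test: (C1, C2, C5)⁺ = {C1, C2, C5, C6, C7}, which contains all of one fragment — lossless.
Dependency preservation: the restricted closure of {C1, C7} across the fragments never reaches {C6}, so C1, C7 → C6 cannot be enforced without a join — not preserved.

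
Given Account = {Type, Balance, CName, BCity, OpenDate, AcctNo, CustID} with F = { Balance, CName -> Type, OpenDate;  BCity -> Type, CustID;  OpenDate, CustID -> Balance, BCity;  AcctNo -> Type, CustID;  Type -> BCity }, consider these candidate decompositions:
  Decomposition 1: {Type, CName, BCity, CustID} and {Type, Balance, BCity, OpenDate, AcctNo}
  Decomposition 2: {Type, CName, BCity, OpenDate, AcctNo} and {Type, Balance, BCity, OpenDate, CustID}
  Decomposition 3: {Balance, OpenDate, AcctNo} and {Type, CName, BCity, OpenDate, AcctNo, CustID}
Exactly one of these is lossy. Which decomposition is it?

Decomposition 1

Decomposition 1: common = {Type, BCity}, closure = {Type, BCity, CustID} → lossy.
Decomposition 2: common = {Type, BCity, OpenDate}, closure = {Type, Balance, BCity, OpenDate, CustID} → lossless.
Decomposition 3: common = {OpenDate, AcctNo}, closure = {Type, Balance, BCity, OpenDate, AcctNo, CustID} → lossless.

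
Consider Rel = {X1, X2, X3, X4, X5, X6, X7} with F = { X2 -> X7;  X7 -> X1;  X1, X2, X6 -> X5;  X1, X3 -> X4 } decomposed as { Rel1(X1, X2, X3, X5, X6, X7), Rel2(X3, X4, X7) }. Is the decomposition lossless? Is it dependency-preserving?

lossless but not dependency-preserving

Lossless test: (X3, X7)⁺ = {X1, X3, X4, X7}, which contains all of one fragment — lossless.
Dependency preservation: the restricted closure of {X1, X3} across the fragments never reaches {X4}, so X1, X3 → X4 cannot be enforced without a join — not preserved.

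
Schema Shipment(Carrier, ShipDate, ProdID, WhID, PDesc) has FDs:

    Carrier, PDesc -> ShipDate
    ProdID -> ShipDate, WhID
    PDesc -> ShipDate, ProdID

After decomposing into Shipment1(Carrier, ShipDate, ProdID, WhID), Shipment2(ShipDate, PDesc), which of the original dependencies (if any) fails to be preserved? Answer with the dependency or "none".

Check PDesc → ShipDate, ProdID: no single fragment contains all of {ShipDate, ProdID, PDesc}, and the restricted closure of {PDesc} across the fragments never reaches {ShipDate, ProdID}.
Carrier, PDesc → ShipDate is preserved.
ProdID → ShipDate, WhID is preserved.

PDesc -> ShipDate, ProdID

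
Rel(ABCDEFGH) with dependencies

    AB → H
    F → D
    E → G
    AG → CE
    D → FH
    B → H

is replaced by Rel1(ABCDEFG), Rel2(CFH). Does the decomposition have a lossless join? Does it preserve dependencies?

lossless but not dependency-preserving

Lossless test: (CF)⁺ = {CDFH}, which contains all of one fragment — lossless.
Dependency preservation: the restricted closure of {AB} across the fragments never reaches {H}, so AB → H cannot be enforced without a join — not preserved.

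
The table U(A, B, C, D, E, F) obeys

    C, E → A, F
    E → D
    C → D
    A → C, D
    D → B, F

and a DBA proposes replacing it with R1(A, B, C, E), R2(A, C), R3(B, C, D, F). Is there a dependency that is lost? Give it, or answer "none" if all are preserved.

Check E → D: no single fragment contains all of {D, E}, and the restricted closure of {E} across the fragments never reaches {D}.
C, E → A, F is preserved.
C → D is preserved.
A → C, D is preserved.
D → B, F is preserved.

E → D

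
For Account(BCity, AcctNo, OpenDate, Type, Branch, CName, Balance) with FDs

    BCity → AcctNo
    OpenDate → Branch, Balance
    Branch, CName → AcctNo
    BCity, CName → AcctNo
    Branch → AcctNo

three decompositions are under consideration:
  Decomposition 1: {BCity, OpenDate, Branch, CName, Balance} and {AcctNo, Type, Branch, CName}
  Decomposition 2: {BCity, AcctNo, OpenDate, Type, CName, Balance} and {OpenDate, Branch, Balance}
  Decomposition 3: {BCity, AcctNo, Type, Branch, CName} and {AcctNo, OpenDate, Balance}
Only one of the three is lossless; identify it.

Decomposition 1: common = {Branch, CName}, closure = {AcctNo, Branch, CName} → lossy.
Decomposition 2: common = {OpenDate, Balance}, closure = {AcctNo, OpenDate, Branch, Balance} → lossless.
Decomposition 3: common = {AcctNo}, closure = {AcctNo} → lossy.

Decomposition 2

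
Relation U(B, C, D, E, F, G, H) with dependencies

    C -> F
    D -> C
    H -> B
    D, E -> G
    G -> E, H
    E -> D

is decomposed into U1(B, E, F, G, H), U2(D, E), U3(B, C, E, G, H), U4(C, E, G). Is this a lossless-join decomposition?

Chase test. Columns are B, C, D, E, F, G, H; row i has aⱼ where attribute j ∈ Ui, else bᵢⱼ.
Initial tableau (one row per fragment):
  row 1: a1 b12 b13 a4 a5 a6 a7
  row 2: b21 b22 a3 a4 b25 b26 b27
  row 3: a1 a2 b33 a4 b35 a6 a7
  row 4: b41 a2 b43 a4 b45 a6 b47
Rows 3 and 4 agree on C; apply C→F and equate their F entries.
Rows 1 and 4 agree on G; apply G→E, H and equate their E, H entries.
Rows 1 and 2 agree on E; apply E→D and equate their D entries.
Rows 1 and 3 agree on E; apply E→D and equate their D entries.
Rows 1 and 4 agree on E; apply E→D and equate their D entries.
Rows 1 and 2 agree on D; apply D→C and equate their C entries.
Rows 1 and 3 agree on D; apply D→C and equate their C entries.
Rows 1 and 4 agree on H; apply H→B and equate their B entries.
Rows 1 and 2 agree on D, E; apply D, E→G and equate their G entries.
Rows 1 and 2 agree on G; apply G→E, H and equate their E, H entries.
Rows 1 and 2 agree on C; apply C→F and equate their F entries.
Rows 1 and 3 agree on C; apply C→F and equate their F entries.
Rows 1 and 2 agree on H; apply H→B and equate their B entries.
Row 1 is now all distinguished symbols — the join is lossless.

Yes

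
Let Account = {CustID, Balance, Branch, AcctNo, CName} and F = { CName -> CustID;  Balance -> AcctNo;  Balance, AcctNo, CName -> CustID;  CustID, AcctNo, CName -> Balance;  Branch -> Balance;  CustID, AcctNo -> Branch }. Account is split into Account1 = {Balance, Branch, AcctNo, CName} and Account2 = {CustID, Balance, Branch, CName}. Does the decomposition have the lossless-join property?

Common attributes: Account1 ∩ Account2 = {Balance, Branch, CName}.
Closure of {Balance, Branch, CName}: CName → CustID applies, adding CustID; Balance → AcctNo applies, adding AcctNo. So (Balance, Branch, CName)⁺ = {CustID, Balance, Branch, AcctNo, CName}.
This closure contains every attribute of Account1, so Account1 ∩ Account2 → Account1. The join is lossless.

Yes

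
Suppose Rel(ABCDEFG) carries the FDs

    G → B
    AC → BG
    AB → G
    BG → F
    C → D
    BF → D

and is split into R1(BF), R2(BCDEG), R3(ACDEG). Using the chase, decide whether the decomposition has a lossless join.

Chase test. Columns are ABCDEFG; row i has aⱼ where attribute j ∈ Ri, else bᵢⱼ.
Initial tableau (one row per fragment):
  row 1: b11 a2 b13 b14 b15 a6 b17
  row 2: b21 a2 a3 a4 a5 b26 a7
  row 3: a1 b32 a3 a4 a5 b36 a7
Rows 2 and 3 agree on G; apply G→B and equate their B entries.
Rows 2 and 3 agree on BG; apply BG→F and equate their F entries.
No row becomes fully distinguished — the join is lossy.

No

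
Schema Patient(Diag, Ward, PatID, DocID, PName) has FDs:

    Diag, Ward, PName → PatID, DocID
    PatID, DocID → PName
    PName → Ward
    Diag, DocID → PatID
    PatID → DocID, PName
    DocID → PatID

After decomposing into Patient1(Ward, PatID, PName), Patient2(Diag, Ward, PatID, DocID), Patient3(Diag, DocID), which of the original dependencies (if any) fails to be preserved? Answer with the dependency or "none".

Check Diag, Ward, PName → PatID, DocID: no single fragment contains all of {Diag, Ward, PatID, DocID, PName}, and the restricted closure of {Diag, Ward, PName} across the fragments never reaches {PatID, DocID}.
PatID, DocID → PName is preserved.
PName → Ward is preserved.
Diag, DocID → PatID is preserved.
PatID → DocID, PName is preserved.
DocID → PatID is preserved.

Diag, Ward, PName → PatID, DocID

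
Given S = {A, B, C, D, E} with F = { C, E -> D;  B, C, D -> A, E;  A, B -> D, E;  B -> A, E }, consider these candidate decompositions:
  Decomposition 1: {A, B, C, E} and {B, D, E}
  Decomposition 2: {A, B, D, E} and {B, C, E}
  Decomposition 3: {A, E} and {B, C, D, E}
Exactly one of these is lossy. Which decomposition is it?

Decomposition 1: common = {B, E}, closure = {A, B, D, E} → lossless.
Decomposition 2: common = {B, E}, closure = {A, B, D, E} → lossless.
Decomposition 3: common = {E}, closure = {E} → lossy.

Decomposition 3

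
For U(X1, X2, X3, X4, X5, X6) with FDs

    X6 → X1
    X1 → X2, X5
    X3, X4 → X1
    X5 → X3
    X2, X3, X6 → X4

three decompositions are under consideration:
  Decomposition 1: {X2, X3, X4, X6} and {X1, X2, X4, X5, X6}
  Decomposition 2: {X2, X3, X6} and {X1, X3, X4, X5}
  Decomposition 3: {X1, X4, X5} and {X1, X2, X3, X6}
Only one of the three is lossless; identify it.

Decomposition 1

Decomposition 1: common = {X2, X4, X6}, closure = {X1, X2, X3, X4, X5, X6} → lossless.
Decomposition 2: common = {X3}, closure = {X3} → lossy.
Decomposition 3: common = {X1}, closure = {X1, X2, X3, X5} → lossy.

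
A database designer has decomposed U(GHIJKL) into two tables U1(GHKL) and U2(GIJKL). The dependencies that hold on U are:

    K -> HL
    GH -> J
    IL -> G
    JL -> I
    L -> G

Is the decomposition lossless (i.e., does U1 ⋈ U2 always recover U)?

Yes

Common attributes: U1 ∩ U2 = {GKL}.
Closure of {GKL}: K → HL applies, adding H; GH → J applies, adding J; JL → I applies, adding I. So (GKL)⁺ = {GHIJKL}.
This closure contains every attribute of U1, so U1 ∩ U2 → U1. The join is lossless.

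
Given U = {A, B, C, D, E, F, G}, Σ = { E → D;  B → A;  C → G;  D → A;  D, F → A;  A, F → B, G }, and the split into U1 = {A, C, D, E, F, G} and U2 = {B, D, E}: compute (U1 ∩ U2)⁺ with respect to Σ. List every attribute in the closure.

U1 ∩ U2 = {D, E}.
D → A applies, adding A
Closure: {A, D, E}.

A, D, E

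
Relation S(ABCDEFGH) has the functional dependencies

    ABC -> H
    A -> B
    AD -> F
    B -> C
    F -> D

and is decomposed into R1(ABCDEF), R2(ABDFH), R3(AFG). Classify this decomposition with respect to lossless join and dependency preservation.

lossy but dependency-preserving

Lossless test (chase): Rows 1 and 3 agree on A; apply A→B and equate their B entries. Rows 1 and 2 agree on B; apply B→C and equate their C entries. Rows 1 and 3 agree on B; apply B→C and equate their C entries. Rows 1 and 3 agree on F; apply F→D and equate their D entries. Rows 1 and 2 agree on ABC; apply ABC→H and equate their H entries. Rows 1 and 3 agree on ABC; apply ABC→H and equate their H entries. No row becomes fully distinguished — the join is lossy.
Dependency preservation: ABC → H is not contained in any single fragment, but the restricted closure of its left-hand side across the fragments still reaches the right-hand side; the remaining FDs each lie inside some fragment. All dependencies are preserved.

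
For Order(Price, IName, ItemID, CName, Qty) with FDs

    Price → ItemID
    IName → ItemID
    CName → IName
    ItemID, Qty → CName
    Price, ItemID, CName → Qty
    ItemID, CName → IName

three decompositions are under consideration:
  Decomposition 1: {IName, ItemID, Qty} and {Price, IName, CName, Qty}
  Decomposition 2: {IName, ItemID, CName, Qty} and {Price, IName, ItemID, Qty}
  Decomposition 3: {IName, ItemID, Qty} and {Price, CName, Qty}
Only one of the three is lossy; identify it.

Decomposition 1: common = {IName, Qty}, closure = {IName, ItemID, CName, Qty} → lossless.
Decomposition 2: common = {IName, ItemID, Qty}, closure = {IName, ItemID, CName, Qty} → lossless.
Decomposition 3: common = {Qty}, closure = {Qty} → lossy.

Decomposition 3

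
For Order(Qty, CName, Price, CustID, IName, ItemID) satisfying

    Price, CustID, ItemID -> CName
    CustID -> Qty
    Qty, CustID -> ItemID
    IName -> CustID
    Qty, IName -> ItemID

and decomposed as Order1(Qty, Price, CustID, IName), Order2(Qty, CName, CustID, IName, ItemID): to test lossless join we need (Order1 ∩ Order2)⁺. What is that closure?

Order1 ∩ Order2 = {Qty, CustID, IName}.
Qty, CustID → ItemID applies, adding ItemID
Closure: {Qty, CustID, IName, ItemID}.

Qty, CustID, IName, ItemID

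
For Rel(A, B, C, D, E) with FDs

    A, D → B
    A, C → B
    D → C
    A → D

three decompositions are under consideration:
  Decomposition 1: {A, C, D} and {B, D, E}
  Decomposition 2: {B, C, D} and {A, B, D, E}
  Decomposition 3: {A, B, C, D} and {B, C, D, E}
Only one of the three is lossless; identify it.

Decomposition 2

Decomposition 1: common = {D}, closure = {C, D} → lossy.
Decomposition 2: common = {B, D}, closure = {B, C, D} → lossless.
Decomposition 3: common = {B, C, D}, closure = {B, C, D} → lossy.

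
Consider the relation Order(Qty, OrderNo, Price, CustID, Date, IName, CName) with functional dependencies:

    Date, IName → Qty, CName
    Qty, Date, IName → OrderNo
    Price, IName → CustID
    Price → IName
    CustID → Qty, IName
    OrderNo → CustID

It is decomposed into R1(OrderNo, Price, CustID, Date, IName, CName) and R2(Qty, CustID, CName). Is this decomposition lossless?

Common attributes: R1 ∩ R2 = {CustID, CName}.
Closure of {CustID, CName}: CustID → Qty, IName applies, adding Qty, IName. So (CustID, CName)⁺ = {Qty, CustID, IName, CName}.
This closure contains every attribute of R2, so R1 ∩ R2 → R2. The join is lossless.

Yes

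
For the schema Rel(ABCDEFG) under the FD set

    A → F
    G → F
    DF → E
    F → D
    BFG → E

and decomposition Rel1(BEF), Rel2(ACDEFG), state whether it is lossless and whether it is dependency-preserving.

Lossless test: (EF)⁺ = {DEF}, which is a superkey of neither fragment — lossy.
Dependency preservation: BFG → E is not contained in any single fragment, but the restricted closure of its left-hand side across the fragments still reaches the right-hand side; the remaining FDs each lie inside some fragment. All dependencies are preserved.

lossy but dependency-preserving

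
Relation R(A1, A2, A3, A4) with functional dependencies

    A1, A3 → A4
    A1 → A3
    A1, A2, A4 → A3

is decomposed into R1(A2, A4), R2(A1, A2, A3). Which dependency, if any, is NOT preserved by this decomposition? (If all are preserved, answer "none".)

A1, A3 → A4

Check A1, A3 → A4: no single fragment contains all of {A1, A3, A4}, and the restricted closure of {A1, A3} across the fragments never reaches {A4}.
A1 → A3 is preserved.
A1, A2, A4 → A3 is preserved.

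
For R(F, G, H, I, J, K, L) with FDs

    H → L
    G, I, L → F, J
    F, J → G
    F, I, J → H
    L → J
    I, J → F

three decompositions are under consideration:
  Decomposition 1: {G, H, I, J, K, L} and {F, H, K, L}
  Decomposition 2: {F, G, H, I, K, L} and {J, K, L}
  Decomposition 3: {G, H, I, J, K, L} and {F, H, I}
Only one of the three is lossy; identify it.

Decomposition 1: common = {H, K, L}, closure = {H, J, K, L} → lossy.
Decomposition 2: common = {K, L}, closure = {J, K, L} → lossless.
Decomposition 3: common = {H, I}, closure = {F, G, H, I, J, L} → lossless.

Decomposition 1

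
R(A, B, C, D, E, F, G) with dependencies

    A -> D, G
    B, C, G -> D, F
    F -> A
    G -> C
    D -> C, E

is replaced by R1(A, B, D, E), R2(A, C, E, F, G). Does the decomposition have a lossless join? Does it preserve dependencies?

lossy and not dependency-preserving

Lossless test: (A, E)⁺ = {A, C, D, E, G}, which is a superkey of neither fragment — lossy.
Dependency preservation: the restricted closure of {B, C, G} across the fragments never reaches {D, F}, so B, C, G → D, F cannot be enforced without a join — not preserved.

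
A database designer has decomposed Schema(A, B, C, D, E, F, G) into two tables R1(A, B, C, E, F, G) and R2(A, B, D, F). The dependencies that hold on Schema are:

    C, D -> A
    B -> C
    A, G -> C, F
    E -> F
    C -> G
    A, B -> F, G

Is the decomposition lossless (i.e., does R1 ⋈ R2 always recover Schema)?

No

Common attributes: R1 ∩ R2 = {A, B, F}.
Closure of {A, B, F}: B → C applies, adding C; C → G applies, adding G. So (A, B, F)⁺ = {A, B, C, F, G}.
The closure contains neither all of R1 = {A, B, C, E, F, G} nor all of R2 = {A, B, D, F}, so the common attributes are not a superkey of either fragment. The join is lossy.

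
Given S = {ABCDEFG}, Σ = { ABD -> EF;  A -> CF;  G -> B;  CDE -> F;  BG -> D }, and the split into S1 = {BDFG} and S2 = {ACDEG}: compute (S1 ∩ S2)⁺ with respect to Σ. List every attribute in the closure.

S1 ∩ S2 = {DG}.
G → B applies, adding B
Closure: {BDG}.

BDG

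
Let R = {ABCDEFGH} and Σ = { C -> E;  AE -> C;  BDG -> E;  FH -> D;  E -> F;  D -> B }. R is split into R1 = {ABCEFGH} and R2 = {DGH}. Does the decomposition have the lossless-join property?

No

Common attributes: R1 ∩ R2 = {GH}.
No dependency enlarges {GH}, so (GH)⁺ = {GH}.
The closure contains neither all of R1 = {ABCEFGH} nor all of R2 = {DGH}, so the common attributes are not a superkey of either fragment. The join is lossy.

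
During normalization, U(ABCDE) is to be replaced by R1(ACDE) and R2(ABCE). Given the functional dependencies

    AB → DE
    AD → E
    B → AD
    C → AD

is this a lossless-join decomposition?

Common attributes: R1 ∩ R2 = {ACE}.
Closure of {ACE}: C → AD applies, adding D. So (ACE)⁺ = {ACDE}.
This closure contains every attribute of R1, so R1 ∩ R2 → R1. The join is lossless.

Yes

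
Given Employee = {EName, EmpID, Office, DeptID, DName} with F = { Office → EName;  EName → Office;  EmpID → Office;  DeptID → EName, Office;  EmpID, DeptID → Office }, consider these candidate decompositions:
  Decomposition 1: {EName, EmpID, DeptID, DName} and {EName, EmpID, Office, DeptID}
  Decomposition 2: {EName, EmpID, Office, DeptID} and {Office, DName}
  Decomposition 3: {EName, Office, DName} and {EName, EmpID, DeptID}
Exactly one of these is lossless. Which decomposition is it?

Decomposition 1

Decomposition 1: common = {EName, EmpID, DeptID}, closure = {EName, EmpID, Office, DeptID} → lossless.
Decomposition 2: common = {Office}, closure = {EName, Office} → lossy.
Decomposition 3: common = {EName}, closure = {EName, Office} → lossy.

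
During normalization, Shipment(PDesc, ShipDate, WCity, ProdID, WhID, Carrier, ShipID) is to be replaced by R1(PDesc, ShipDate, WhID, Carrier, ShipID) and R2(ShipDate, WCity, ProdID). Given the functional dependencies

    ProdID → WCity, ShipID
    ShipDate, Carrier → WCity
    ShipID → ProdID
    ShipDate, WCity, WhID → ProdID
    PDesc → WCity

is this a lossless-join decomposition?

No

Common attributes: R1 ∩ R2 = {ShipDate}.
No dependency enlarges {ShipDate}, so (ShipDate)⁺ = {ShipDate}.
The closure contains neither all of R1 = {PDesc, ShipDate, WhID, Carrier, ShipID} nor all of R2 = {ShipDate, WCity, ProdID}, so the common attributes are not a superkey of either fragment. The join is lossy.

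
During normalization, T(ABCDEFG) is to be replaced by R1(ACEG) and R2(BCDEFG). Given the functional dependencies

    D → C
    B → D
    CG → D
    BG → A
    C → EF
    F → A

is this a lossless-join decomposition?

Yes

Common attributes: R1 ∩ R2 = {CEG}.
Closure of {CEG}: CG → D applies, adding D; C → EF applies, adding F; F → A applies, adding A. So (CEG)⁺ = {ACDEFG}.
This closure contains every attribute of R1, so R1 ∩ R2 → R1. The join is lossless.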